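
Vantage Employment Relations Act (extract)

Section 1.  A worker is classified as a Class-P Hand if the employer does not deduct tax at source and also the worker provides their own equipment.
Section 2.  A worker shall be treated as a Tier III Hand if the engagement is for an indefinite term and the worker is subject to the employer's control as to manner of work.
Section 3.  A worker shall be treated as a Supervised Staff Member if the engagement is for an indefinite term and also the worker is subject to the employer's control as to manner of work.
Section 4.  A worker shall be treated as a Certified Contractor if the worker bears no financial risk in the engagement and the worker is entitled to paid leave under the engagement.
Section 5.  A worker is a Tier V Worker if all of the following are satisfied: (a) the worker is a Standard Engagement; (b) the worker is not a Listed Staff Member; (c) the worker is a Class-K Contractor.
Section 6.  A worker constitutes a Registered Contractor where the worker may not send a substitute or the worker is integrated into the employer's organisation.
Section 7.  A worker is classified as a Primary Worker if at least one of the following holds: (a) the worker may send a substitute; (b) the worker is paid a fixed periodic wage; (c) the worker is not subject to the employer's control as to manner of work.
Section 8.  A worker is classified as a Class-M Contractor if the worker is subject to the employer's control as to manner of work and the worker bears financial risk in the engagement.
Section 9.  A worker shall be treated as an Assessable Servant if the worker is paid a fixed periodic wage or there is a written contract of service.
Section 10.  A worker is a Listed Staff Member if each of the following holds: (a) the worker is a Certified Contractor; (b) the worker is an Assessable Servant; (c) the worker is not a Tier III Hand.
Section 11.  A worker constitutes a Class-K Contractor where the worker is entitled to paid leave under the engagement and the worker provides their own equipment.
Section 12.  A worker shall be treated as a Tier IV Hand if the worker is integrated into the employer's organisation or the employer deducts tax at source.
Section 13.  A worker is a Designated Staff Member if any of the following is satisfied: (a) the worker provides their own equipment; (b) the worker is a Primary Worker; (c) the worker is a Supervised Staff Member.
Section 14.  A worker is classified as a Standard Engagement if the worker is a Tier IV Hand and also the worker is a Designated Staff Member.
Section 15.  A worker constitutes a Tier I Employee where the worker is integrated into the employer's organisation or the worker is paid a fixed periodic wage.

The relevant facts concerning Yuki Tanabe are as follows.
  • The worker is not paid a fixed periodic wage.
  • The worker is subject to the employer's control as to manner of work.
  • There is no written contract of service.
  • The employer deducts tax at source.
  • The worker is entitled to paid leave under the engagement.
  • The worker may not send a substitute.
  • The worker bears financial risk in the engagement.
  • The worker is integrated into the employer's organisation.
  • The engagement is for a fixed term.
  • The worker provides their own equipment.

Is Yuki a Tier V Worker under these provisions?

Yes

section 12 — Tier IV Hand: [the worker is integrated into the employer's organisation? yes] OR [the employer deducts tax at source? yes] → satisfied.
section 7 — Primary Worker: [the worker may send a substitute? no] OR [the worker is paid a fixed periodic wage? no] OR [the worker is not subject to the employer's control as to manner of work? no] → not satisfied.
section 3 — Supervised Staff Member: [the engagement is for an indefinite term? no] AND [the worker is subject to the employer's control as to manner of work? yes] → not satisfied.
section 13 — Designated Staff Member: [the worker provides their own equipment? yes] OR [Primary Worker (section 7)? no] OR [Supervised Staff Member (section 3)? no] → satisfied.
section 14 — Standard Engagement: [Tier IV Hand (section 12)? yes] AND [Designated Staff Member (section 13)? yes] → satisfied.
section 4 — Certified Contractor: [the worker bears no financial risk in the engagement? no] AND [the worker is entitled to paid leave under the engagement? yes] → not satisfied.
section 9 — Assessable Servant: [the worker is paid a fixed periodic wage? no] OR [there is a written contract of service? no] → not satisfied.
section 2 — Tier III Hand: [the engagement is for an indefinite term? no] AND [the worker is subject to the employer's control as to manner of work? yes] → not satisfied.
section 10 — Listed Staff Member: [Certified Contractor (section 4)? no] AND [Assessable Servant (section 9)? no] AND [not a Tier III Hand (section 2)? yes] → not satisfied.
section 11 — Class-K Contractor: [the worker is entitled to paid leave under the engagement? yes] AND [the worker provides their own equipment? yes] → satisfied.
section 5 — Tier V Worker: [Standard Engagement (section 14)? yes] AND [not a Listed Staff Member (section 10)? yes] AND [Class-K Contractor (section 11)? yes] → satisfied.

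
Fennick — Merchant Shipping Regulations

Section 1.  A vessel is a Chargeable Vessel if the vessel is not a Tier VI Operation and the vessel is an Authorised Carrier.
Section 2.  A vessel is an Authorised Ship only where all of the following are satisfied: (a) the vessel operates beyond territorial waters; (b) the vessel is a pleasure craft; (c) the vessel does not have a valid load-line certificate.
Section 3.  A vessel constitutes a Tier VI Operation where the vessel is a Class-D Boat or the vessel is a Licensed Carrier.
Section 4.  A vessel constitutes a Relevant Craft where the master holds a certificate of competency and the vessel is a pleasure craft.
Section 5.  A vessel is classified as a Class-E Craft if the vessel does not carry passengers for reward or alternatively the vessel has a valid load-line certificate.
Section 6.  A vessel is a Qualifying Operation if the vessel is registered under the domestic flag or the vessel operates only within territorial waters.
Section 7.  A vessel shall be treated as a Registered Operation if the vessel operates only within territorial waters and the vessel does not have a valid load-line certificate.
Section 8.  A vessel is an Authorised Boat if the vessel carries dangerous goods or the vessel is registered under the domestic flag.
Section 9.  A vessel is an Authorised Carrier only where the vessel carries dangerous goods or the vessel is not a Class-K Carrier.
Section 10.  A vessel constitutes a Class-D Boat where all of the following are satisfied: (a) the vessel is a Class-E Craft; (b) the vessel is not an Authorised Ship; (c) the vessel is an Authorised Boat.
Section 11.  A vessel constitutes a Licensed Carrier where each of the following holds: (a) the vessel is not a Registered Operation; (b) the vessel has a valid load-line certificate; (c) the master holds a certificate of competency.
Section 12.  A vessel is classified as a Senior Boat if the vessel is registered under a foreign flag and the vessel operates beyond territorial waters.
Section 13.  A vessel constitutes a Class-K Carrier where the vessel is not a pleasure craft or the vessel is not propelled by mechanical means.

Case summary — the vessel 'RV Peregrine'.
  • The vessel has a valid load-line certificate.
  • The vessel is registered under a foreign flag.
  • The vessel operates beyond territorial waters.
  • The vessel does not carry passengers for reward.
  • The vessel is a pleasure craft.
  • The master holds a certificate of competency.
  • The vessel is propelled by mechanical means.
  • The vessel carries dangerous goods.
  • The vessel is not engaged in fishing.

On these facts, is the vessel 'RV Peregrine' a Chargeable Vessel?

section 5 — Class-E Craft: [the vessel does not carry passengers for reward? yes] OR [the vessel has a valid load-line certificate? yes] → satisfied.
section 2 — Authorised Ship: [the vessel operates beyond territorial waters? yes] AND [the vessel is a pleasure craft? yes] AND [the vessel does not have a valid load-line certificate? no] → not satisfied.
section 8 — Authorised Boat: [the vessel carries dangerous goods? yes] OR [the vessel is registered under the domestic flag? no] → satisfied.
section 10 — Class-D Boat: [Class-E Craft (section 5)? yes] AND [not an Authorised Ship (section 2)? yes] AND [Authorised Boat (section 8)? yes] → satisfied.
section 7 — Registered Operation: [the vessel operates only within territorial waters? no] AND [the vessel does not have a valid load-line certificate? no] → not satisfied.
section 11 — Licensed Carrier: [not a Registered Operation (section 7)? yes] AND [the vessel has a valid load-line certificate? yes] AND [the master holds a certificate of competency? yes] → satisfied.
section 3 — Tier VI Operation: [Class-D Boat (section 10)? yes] OR [Licensed Carrier (section 11)? yes] → satisfied.
section 13 — Class-K Carrier: [the vessel is not a pleasure craft? no] OR [the vessel is not propelled by mechanical means? no] → not satisfied.
section 9 — Authorised Carrier: [the vessel carries dangerous goods? yes] OR [not a Class-K Carrier (section 13)? yes] → satisfied.
section 1 — Chargeable Vessel: [not a Tier VI Operation (section 3)? no] AND [Authorised Carrier (section 9)? yes] → not satisfied.

No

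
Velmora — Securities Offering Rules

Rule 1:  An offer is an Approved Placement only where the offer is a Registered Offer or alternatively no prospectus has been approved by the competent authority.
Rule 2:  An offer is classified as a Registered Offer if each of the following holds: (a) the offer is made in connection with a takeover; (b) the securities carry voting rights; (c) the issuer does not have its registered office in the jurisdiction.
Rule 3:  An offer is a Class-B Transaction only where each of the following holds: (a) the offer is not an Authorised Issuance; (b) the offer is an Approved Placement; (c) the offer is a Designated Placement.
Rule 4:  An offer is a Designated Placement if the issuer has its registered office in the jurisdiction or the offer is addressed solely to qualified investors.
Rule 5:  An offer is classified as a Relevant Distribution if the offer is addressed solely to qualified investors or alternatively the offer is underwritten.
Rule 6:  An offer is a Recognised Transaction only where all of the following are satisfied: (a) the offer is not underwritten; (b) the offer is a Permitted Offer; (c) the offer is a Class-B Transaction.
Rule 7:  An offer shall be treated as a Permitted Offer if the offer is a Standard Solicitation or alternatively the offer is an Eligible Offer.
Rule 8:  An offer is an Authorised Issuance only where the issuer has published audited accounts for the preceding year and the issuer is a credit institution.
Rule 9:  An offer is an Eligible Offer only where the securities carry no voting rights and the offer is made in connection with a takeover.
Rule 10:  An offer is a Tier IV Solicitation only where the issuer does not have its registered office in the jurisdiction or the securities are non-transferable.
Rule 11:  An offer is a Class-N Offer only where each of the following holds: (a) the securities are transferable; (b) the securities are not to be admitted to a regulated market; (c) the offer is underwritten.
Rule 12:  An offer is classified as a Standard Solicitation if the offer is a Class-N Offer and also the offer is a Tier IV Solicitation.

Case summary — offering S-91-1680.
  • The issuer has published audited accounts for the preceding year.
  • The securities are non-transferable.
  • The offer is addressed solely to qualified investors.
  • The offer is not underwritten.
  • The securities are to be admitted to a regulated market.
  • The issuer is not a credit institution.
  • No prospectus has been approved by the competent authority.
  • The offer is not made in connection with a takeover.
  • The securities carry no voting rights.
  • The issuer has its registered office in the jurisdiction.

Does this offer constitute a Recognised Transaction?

No

rule 11 — Class-N Offer: [the securities are transferable? no] AND [the securities are not to be admitted to a regulated market? no] AND [the offer is underwritten? no] → not satisfied.
rule 10 — Tier IV Solicitation: [the issuer does not have its registered office in the jurisdiction? no] OR [the securities are non-transferable? yes] → satisfied.
rule 12 — Standard Solicitation: [Class-N Offer (rule 11)? no] AND [Tier IV Solicitation (rule 10)? yes] → not satisfied.
rule 9 — Eligible Offer: [the securities carry no voting rights? yes] AND [the offer is made in connection with a takeover? no] → not satisfied.
rule 7 — Permitted Offer: [Standard Solicitation (rule 12)? no] OR [Eligible Offer (rule 9)? no] → not satisfied.
rule 8 — Authorised Issuance: [the issuer has published audited accounts for the preceding year? yes] AND [the issuer is a credit institution? no] → not satisfied.
rule 2 — Registered Offer: [the offer is made in connection with a takeover? no] AND [the securities carry voting rights? no] AND [the issuer does not have its registered office in the jurisdiction? no] → not satisfied.
rule 1 — Approved Placement: [Registered Offer (rule 2)? no] OR [no prospectus has been approved by the competent authority? yes] → satisfied.
rule 4 — Designated Placement: [the issuer has its registered office in the jurisdiction? yes] OR [the offer is addressed solely to qualified investors? yes] → satisfied.
rule 3 — Class-B Transaction: [not an Authorised Issuance (rule 8)? yes] AND [Approved Placement (rule 1)? yes] AND [Designated Placement (rule 4)? yes] → satisfied.
rule 6 — Recognised Transaction: [the offer is not underwritten? yes] AND [Permitted Offer (rule 7)? no] AND [Class-B Transaction (rule 3)? yes] → not satisfied.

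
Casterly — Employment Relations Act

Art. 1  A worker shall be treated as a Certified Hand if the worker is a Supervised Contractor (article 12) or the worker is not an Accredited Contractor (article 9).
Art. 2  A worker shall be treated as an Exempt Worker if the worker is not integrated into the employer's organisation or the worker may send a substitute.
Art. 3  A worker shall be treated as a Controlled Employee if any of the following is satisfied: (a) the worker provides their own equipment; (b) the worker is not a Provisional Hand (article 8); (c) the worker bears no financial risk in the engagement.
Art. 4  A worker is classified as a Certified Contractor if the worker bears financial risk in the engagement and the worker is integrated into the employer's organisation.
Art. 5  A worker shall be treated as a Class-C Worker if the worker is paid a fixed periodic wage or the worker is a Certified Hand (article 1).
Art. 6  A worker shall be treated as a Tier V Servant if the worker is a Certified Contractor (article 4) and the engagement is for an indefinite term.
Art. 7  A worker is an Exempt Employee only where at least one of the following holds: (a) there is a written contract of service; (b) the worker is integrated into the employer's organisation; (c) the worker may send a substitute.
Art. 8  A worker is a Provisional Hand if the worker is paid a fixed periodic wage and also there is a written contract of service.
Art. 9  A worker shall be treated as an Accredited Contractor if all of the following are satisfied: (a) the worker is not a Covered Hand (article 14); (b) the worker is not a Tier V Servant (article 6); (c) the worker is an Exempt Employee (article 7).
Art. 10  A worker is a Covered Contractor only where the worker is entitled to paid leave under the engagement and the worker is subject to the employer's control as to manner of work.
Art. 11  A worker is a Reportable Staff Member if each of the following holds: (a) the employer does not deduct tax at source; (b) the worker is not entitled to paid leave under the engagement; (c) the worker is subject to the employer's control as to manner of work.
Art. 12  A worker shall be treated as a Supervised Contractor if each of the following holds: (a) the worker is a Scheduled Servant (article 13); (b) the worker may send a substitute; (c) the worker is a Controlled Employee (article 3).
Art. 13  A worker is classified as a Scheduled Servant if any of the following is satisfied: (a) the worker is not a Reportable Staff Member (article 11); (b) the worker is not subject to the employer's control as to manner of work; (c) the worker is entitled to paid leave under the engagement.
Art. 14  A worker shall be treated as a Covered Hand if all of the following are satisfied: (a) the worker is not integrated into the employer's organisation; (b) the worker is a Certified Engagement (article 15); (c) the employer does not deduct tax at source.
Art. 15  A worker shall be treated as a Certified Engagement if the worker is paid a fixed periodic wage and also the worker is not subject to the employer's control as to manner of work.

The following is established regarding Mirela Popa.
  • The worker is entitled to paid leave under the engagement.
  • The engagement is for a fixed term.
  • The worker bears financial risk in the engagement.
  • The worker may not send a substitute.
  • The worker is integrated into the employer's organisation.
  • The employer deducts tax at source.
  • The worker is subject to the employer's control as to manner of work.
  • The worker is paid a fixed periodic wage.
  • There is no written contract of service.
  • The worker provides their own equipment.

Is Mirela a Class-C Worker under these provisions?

Yes

Under article 11: the employer does not deduct tax at source? no; and the worker is not entitled to paid leave under the engagement? no; and the worker is subject to the employer's control as to manner of work? yes. So the worker is not a Reportable Staff Member.
Under article 13: not a Reportable Staff Member (article 11)? yes; or the worker is not subject to the employer's control as to manner of work? no; or the worker is entitled to paid leave under the engagement? yes. So the worker is a Scheduled Servant.
Under article 8: the worker is paid a fixed periodic wage? yes; and there is a written contract of service? no. So the worker is not a Provisional Hand.
Under article 3: the worker provides their own equipment? yes; or not a Provisional Hand (article 8)? yes; or the worker bears no financial risk in the engagement? no. So the worker is a Controlled Employee.
Under article 12: Scheduled Servant (article 13)? yes; and the worker may send a substitute? no; and Controlled Employee (article 3)? yes. So the worker is not a Supervised Contractor.
Under article 15: the worker is paid a fixed periodic wage? yes; and the worker is not subject to the employer's control as to manner of work? no. So the worker is not a Certified Engagement.
Under article 14: the worker is not integrated into the employer's organisation? no; and Certified Engagement (article 15)? no; and the employer does not deduct tax at source? no. So the worker is not a Covered Hand.
Under article 4: the worker bears financial risk in the engagement? yes; and the worker is integrated into the employer's organisation? yes. So the worker is a Certified Contractor.
Under article 6: Certified Contractor (article 4)? yes; and the engagement is for an indefinite term? no. So the worker is not a Tier V Servant.
Under article 7: there is a written contract of service? no; or the worker is integrated into the employer's organisation? yes; or the worker may send a substitute? no. So the worker is an Exempt Employee.
Under article 9: not a Covered Hand (article 14)? yes; and not a Tier V Servant (article 6)? yes; and Exempt Employee (article 7)? yes. So the worker is an Accredited Contractor.
Under article 1: Supervised Contractor (article 12)? no; or not an Accredited Contractor (article 9)? no. So the worker is not a Certified Hand.
Under article 5: the worker is paid a fixed periodic wage? yes; or Certified Hand (article 1)? no. So the worker is a Class-C Worker.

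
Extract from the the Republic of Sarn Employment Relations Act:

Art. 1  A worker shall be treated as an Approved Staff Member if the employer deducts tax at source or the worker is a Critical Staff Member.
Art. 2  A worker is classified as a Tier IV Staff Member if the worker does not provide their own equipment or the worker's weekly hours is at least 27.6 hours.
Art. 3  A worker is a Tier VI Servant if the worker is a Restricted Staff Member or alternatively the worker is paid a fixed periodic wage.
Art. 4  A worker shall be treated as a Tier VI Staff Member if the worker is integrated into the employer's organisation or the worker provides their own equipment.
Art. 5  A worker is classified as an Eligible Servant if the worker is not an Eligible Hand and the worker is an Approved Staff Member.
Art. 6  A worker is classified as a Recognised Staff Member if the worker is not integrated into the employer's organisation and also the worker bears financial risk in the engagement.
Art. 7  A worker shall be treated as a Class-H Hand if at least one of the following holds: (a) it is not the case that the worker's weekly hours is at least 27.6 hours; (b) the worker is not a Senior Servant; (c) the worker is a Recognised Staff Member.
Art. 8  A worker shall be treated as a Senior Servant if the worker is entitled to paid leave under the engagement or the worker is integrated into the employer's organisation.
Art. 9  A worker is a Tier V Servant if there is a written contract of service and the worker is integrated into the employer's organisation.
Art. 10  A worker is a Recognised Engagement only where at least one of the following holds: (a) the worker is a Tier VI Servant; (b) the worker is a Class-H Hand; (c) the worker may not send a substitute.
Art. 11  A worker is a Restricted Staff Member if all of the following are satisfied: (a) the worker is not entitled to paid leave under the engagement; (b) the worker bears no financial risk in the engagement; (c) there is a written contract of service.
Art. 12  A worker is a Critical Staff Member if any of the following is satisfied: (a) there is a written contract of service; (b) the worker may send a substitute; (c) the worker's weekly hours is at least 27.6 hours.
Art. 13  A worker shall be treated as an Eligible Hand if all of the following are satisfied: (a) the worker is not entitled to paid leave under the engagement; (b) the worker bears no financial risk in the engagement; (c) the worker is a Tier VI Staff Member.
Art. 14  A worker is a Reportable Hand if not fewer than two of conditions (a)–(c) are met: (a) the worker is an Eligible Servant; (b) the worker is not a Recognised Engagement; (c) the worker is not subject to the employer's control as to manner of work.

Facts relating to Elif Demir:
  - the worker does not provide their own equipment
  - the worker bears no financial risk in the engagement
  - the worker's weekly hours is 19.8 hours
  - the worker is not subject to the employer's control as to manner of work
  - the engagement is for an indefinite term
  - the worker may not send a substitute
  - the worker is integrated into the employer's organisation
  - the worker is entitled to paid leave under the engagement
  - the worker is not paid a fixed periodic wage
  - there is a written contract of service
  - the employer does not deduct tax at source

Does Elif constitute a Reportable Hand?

article 4 — Tier VI Staff Member: [the worker is integrated into the employer's organisation? yes] OR [the worker provides their own equipment? no] → satisfied.
article 13 — Eligible Hand: [the worker is not entitled to paid leave under the engagement? no] AND [the worker bears no financial risk in the engagement? yes] AND [Tier VI Staff Member (article 4)? yes] → not satisfied.
article 12 — Critical Staff Member: [there is a written contract of service? yes] OR [the worker may send a substitute? no] OR [worker's weekly hours: 19.8 hours ≥ 27.6 hours? no] → satisfied.
article 1 — Approved Staff Member: [the employer deducts tax at source? no] OR [Critical Staff Member (article 12)? yes] → satisfied.
article 5 — Eligible Servant: [not an Eligible Hand (article 13)? yes] AND [Approved Staff Member (article 1)? yes] → satisfied.
article 11 — Restricted Staff Member: [the worker is not entitled to paid leave under the engagement? no] AND [the worker bears no financial risk in the engagement? yes] AND [there is a written contract of service? yes] → not satisfied.
article 3 — Tier VI Servant: [Restricted Staff Member (article 11)? no] OR [the worker is paid a fixed periodic wage? no] → not satisfied.
article 8 — Senior Servant: [the worker is entitled to paid leave under the engagement? yes] OR [the worker is integrated into the employer's organisation? yes] → satisfied.
article 6 — Recognised Staff Member: [the worker is not integrated into the employer's organisation? no] AND [the worker bears financial risk in the engagement? no] → not satisfied.
article 7 — Class-H Hand: [worker's weekly hours: 19.8 hours ≥ 27.6 hours? no, so negated condition yes] OR [not a Senior Servant (article 8)? no] OR [Recognised Staff Member (article 6)? no] → satisfied.
article 10 — Recognised Engagement: [Tier VI Servant (article 3)? no] OR [Class-H Hand (article 7)? yes] OR [the worker may not send a substitute? yes] → satisfied.
article 14 — Reportable Hand: Eligible Servant (article 5)? yes; not a Recognised Engagement (article 10)? no; the worker is not subject to the employer's control as to manner of work? yes — 2 of 3 hold (need ≥2) → satisfied.

Yes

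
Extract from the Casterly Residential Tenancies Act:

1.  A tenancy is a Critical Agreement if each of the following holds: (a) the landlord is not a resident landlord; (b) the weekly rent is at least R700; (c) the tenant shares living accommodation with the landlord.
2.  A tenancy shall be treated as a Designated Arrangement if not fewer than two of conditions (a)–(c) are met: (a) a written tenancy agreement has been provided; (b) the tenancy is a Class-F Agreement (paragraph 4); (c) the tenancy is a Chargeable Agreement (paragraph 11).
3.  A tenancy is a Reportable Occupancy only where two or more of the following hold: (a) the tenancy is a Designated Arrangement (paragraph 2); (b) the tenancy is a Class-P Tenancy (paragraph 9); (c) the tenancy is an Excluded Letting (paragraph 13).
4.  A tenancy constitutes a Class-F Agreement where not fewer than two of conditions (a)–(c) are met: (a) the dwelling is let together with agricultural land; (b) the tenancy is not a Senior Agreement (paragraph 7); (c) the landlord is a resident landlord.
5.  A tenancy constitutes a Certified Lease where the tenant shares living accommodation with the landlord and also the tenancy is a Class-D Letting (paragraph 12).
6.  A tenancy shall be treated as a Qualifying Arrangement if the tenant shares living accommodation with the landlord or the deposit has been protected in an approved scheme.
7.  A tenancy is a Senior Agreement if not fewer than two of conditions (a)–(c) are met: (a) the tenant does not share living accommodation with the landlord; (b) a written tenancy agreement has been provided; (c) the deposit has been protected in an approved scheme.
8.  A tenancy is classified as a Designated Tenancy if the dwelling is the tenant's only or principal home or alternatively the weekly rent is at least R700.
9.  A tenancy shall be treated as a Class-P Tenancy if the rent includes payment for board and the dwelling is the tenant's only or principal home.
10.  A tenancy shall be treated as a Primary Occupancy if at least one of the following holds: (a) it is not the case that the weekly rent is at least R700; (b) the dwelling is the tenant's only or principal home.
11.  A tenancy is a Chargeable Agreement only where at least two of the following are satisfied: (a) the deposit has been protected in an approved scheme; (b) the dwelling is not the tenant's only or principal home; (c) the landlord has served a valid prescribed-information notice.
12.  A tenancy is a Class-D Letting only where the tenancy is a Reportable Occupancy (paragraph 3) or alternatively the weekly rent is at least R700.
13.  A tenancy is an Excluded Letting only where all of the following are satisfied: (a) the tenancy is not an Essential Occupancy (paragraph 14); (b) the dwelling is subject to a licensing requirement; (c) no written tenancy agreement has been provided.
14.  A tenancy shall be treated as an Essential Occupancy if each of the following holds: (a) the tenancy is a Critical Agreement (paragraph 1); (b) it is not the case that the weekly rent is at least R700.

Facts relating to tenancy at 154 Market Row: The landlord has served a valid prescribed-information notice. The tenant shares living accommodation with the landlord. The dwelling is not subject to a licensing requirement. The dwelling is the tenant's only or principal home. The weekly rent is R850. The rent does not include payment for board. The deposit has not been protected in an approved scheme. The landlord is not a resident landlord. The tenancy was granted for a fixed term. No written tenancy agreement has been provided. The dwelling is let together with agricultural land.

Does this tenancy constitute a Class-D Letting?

Yes

paragraph 7 — Senior Agreement: the tenant does not share living accommodation with the landlord? no; a written tenancy agreement has been provided? no; the deposit has been protected in an approved scheme? no — 0 of 3 hold (need ≥2) → not satisfied.
paragraph 4 — Class-F Agreement: the dwelling is let together with agricultural land? yes; not a Senior Agreement (paragraph 7)? yes; the landlord is a resident landlord? no — 2 of 3 hold (need ≥2) → satisfied.
paragraph 11 — Chargeable Agreement: the deposit has been protected in an approved scheme? no; the dwelling is not the tenant's only or principal home? no; the landlord has served a valid prescribed-information notice? yes — 1 of 3 hold (need ≥2) → not satisfied.
paragraph 2 — Designated Arrangement: a written tenancy agreement has been provided? no; Class-F Agreement (paragraph 4)? yes; Chargeable Agreement (paragraph 11)? no — 1 of 3 hold (need ≥2) → not satisfied.
paragraph 9 — Class-P Tenancy: [the rent includes payment for board? no] AND [the dwelling is the tenant's only or principal home? yes] → not satisfied.
paragraph 1 — Critical Agreement: [the landlord is not a resident landlord? yes] AND [weekly rent: R850 ≥ R700? yes] AND [the tenant shares living accommodation with the landlord? yes] → satisfied.
paragraph 14 — Essential Occupancy: [Critical Agreement (paragraph 1)? yes] AND [weekly rent: R850 ≥ R700? yes, so negated condition no] → not satisfied.
paragraph 13 — Excluded Letting: [not an Essential Occupancy (paragraph 14)? yes] AND [the dwelling is subject to a licensing requirement? no] AND [no written tenancy agreement has been provided? yes] → not satisfied.
paragraph 3 — Reportable Occupancy: Designated Arrangement (paragraph 2)? no; Class-P Tenancy (paragraph 9)? no; Excluded Letting (paragraph 13)? no — 0 of 3 hold (need ≥2) → not satisfied.
paragraph 12 — Class-D Letting: [Reportable Occupancy (paragraph 3)? no] OR [weekly rent: R850 ≥ R700? yes] → satisfied.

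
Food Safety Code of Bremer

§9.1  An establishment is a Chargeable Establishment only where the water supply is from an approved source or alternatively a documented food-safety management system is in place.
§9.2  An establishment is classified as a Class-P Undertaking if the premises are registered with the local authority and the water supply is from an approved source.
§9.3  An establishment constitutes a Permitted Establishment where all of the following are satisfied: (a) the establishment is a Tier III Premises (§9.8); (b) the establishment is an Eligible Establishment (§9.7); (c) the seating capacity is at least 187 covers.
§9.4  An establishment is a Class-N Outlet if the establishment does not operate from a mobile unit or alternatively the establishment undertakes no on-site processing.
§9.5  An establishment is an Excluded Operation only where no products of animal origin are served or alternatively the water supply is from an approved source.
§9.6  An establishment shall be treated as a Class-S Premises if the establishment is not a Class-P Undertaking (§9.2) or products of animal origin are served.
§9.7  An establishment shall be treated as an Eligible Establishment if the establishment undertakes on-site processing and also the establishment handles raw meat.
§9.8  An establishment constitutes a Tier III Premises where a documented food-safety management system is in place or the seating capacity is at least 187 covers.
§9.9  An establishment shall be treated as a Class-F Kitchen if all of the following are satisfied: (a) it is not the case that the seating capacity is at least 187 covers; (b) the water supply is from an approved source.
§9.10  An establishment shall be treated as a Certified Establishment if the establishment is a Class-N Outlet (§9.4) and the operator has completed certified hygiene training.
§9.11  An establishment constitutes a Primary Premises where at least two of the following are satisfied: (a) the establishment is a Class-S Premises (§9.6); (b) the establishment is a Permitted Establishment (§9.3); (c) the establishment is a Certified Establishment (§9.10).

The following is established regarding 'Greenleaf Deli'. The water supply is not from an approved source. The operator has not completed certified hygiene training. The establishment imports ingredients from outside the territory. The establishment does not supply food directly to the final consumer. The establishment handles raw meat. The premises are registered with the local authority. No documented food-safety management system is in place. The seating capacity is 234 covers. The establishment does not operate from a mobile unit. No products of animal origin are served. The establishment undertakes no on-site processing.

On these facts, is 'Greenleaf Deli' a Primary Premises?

No

§9.2 — Class-P Undertaking: [the premises are registered with the local authority? yes] AND [the water supply is from an approved source? no] → not satisfied.
§9.6 — Class-S Premises: [not a Class-P Undertaking (§9.2)? yes] OR [products of animal origin are served? no] → satisfied.
§9.8 — Tier III Premises: [a documented food-safety management system is in place? no] OR [seating capacity: 234 covers ≥ 187 covers? yes] → satisfied.
§9.7 — Eligible Establishment: [the establishment undertakes on-site processing? no] AND [the establishment handles raw meat? yes] → not satisfied.
§9.3 — Permitted Establishment: [Tier III Premises (§9.8)? yes] AND [Eligible Establishment (§9.7)? no] AND [seating capacity: 234 covers ≥ 187 covers? yes] → not satisfied.
§9.4 — Class-N Outlet: [the establishment does not operate from a mobile unit? yes] OR [the establishment undertakes no on-site processing? yes] → satisfied.
§9.10 — Certified Establishment: [Class-N Outlet (§9.4)? yes] AND [the operator has completed certified hygiene training? no] → not satisfied.
§9.11 — Primary Premises: Class-S Premises (§9.6)? yes; Permitted Establishment (§9.3)? no; Certified Establishment (§9.10)? no — 1 of 3 hold (need ≥2) → not satisfied.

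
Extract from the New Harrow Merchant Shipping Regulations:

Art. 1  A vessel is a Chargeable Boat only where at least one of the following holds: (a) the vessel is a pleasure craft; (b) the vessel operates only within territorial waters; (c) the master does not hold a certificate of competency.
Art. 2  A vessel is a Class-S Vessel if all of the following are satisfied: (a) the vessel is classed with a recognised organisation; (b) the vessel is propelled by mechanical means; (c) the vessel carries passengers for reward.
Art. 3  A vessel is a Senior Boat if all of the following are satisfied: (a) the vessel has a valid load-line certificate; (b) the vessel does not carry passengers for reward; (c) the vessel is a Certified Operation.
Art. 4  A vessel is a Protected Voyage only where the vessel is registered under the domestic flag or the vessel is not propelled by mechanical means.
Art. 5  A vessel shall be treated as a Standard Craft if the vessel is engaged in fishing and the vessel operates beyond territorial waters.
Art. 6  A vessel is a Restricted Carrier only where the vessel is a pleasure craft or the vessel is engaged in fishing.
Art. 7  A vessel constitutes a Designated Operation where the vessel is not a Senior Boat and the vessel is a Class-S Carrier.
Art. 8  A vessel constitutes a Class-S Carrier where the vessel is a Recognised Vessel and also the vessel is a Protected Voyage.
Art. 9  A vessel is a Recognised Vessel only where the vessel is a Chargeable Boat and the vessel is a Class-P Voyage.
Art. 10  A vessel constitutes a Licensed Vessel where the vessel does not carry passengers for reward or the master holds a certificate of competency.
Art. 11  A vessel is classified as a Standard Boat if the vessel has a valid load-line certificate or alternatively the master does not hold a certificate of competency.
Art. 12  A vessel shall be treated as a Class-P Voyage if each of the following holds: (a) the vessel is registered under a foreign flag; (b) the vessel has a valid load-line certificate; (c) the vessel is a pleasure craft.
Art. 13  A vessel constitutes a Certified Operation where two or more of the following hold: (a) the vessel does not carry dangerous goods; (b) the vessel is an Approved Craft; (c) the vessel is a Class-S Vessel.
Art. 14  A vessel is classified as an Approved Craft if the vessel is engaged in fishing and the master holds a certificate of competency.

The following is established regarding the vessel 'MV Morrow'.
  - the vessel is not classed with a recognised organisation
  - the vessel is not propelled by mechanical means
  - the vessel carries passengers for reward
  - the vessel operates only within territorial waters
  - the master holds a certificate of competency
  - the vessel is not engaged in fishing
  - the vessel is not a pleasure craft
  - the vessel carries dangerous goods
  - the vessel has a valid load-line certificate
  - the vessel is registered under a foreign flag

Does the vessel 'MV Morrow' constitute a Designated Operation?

No

article 14 — Approved Craft: [the vessel is engaged in fishing? no] AND [the master holds a certificate of competency? yes] → not satisfied.
article 2 — Class-S Vessel: [the vessel is classed with a recognised organisation? no] AND [the vessel is propelled by mechanical means? no] AND [the vessel carries passengers for reward? yes] → not satisfied.
article 13 — Certified Operation: the vessel does not carry dangerous goods? no; Approved Craft (article 14)? no; Class-S Vessel (article 2)? no — 0 of 3 hold (need ≥2) → not satisfied.
article 3 — Senior Boat: [the vessel has a valid load-line certificate? yes] AND [the vessel does not carry passengers for reward? no] AND [Certified Operation (article 13)? no] → not satisfied.
article 1 — Chargeable Boat: [the vessel is a pleasure craft? no] OR [the vessel operates only within territorial waters? yes] OR [the master does not hold a certificate of competency? no] → satisfied.
article 12 — Class-P Voyage: [the vessel is registered under a foreign flag? yes] AND [the vessel has a valid load-line certificate? yes] AND [the vessel is a pleasure craft? no] → not satisfied.
article 9 — Recognised Vessel: [Chargeable Boat (article 1)? yes] AND [Class-P Voyage (article 12)? no] → not satisfied.
article 4 — Protected Voyage: [the vessel is registered under the domestic flag? no] OR [the vessel is not propelled by mechanical means? yes] → satisfied.
article 8 — Class-S Carrier: [Recognised Vessel (article 9)? no] AND [Protected Voyage (article 4)? yes] → not satisfied.
article 7 — Designated Operation: [not a Senior Boat (article 3)? yes] AND [Class-S Carrier (article 8)? no] → not satisfied.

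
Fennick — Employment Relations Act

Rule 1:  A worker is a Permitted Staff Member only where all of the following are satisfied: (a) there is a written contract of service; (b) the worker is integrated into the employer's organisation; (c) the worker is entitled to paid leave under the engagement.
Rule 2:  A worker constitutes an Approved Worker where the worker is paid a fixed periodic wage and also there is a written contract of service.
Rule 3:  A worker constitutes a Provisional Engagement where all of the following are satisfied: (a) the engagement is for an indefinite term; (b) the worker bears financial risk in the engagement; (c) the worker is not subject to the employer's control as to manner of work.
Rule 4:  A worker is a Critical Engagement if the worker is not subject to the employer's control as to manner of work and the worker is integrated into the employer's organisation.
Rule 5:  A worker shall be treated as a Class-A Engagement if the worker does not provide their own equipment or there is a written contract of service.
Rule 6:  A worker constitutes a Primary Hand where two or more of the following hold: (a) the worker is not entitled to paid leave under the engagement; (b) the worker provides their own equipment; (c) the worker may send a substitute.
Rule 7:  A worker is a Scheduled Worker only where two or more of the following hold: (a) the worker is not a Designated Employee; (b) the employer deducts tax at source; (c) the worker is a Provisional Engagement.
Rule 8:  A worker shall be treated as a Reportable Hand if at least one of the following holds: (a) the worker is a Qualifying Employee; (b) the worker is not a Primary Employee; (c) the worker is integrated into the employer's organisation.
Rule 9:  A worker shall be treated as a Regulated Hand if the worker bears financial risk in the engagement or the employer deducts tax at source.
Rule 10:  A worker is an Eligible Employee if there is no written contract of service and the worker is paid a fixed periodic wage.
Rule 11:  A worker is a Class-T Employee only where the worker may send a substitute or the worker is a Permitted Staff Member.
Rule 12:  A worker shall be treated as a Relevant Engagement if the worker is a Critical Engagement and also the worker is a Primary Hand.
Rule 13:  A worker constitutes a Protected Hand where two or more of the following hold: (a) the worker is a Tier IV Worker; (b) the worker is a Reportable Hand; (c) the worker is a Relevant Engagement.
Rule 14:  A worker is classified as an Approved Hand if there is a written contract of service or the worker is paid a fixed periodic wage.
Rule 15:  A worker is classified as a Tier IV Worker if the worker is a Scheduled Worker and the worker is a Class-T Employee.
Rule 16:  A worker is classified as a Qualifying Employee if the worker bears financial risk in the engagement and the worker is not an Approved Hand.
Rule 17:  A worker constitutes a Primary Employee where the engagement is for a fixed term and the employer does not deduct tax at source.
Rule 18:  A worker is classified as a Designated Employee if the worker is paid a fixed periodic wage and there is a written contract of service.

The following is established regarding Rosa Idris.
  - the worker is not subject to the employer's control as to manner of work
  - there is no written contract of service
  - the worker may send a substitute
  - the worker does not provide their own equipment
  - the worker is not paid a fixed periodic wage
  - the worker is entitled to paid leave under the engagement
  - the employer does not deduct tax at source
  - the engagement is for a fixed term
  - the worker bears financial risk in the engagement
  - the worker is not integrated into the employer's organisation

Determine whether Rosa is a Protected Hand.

No

rule 18 — Designated Employee: [the worker is paid a fixed periodic wage? no] AND [there is a written contract of service? no] → not satisfied.
rule 3 — Provisional Engagement: [the engagement is for an indefinite term? no] AND [the worker bears financial risk in the engagement? yes] AND [the worker is not subject to the employer's control as to manner of work? yes] → not satisfied.
rule 7 — Scheduled Worker: not a Designated Employee (rule 18)? yes; the employer deducts tax at source? no; Provisional Engagement (rule 3)? no — 1 of 3 hold (need ≥2) → not satisfied.
rule 1 — Permitted Staff Member: [there is a written contract of service? no] AND [the worker is integrated into the employer's organisation? no] AND [the worker is entitled to paid leave under the engagement? yes] → not satisfied.
rule 11 — Class-T Employee: [the worker may send a substitute? yes] OR [Permitted Staff Member (rule 1)? no] → satisfied.
rule 15 — Tier IV Worker: [Scheduled Worker (rule 7)? no] AND [Class-T Employee (rule 11)? yes] → not satisfied.
rule 14 — Approved Hand: [there is a written contract of service? no] OR [the worker is paid a fixed periodic wage? no] → not satisfied.
rule 16 — Qualifying Employee: [the worker bears financial risk in the engagement? yes] AND [not an Approved Hand (rule 14)? yes] → satisfied.
rule 17 — Primary Employee: [the engagement is for a fixed term? yes] AND [the employer does not deduct tax at source? yes] → satisfied.
rule 8 — Reportable Hand: [Qualifying Employee (rule 16)? yes] OR [not a Primary Employee (rule 17)? no] OR [the worker is integrated into the employer's organisation? no] → satisfied.
rule 4 — Critical Engagement: [the worker is not subject to the employer's control as to manner of work? yes] AND [the worker is integrated into the employer's organisation? no] → not satisfied.
rule 6 — Primary Hand: the worker is not entitled to paid leave under the engagement? no; the worker provides their own equipment? no; the worker may send a substitute? yes — 1 of 3 hold (need ≥2) → not satisfied.
rule 12 — Relevant Engagement: [Critical Engagement (rule 4)? no] AND [Primary Hand (rule 6)? no] → not satisfied.
rule 13 — Protected Hand: Tier IV Worker (rule 15)? no; Reportable Hand (rule 8)? yes; Relevant Engagement (rule 12)? no — 1 of 3 hold (need ≥2) → not satisfied.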